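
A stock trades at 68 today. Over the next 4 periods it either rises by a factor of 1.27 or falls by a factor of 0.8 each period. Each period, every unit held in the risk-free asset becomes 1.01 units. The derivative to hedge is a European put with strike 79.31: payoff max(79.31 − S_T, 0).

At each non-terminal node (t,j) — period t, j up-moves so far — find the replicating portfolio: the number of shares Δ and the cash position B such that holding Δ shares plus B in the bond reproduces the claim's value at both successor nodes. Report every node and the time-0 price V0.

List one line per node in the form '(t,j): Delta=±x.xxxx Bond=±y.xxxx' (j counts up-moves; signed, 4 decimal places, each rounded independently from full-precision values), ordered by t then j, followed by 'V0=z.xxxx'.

Under the risk-neutral measure, an up-move has probability p* = (R−d)/(u−d) = 0.4468 and values discount at R = 1.01.
Terminal payoffs: V(4,0)=51.4572, V(4,1)=35.0937, V(4,2)=9.1166, V(4,3)=0.0000, V(4,4)=0.0000
Node (3,0) S=34.8160: V=(p*·35.0937+(1−p*)·51.4572)/1.01=43.7088; Δ=(35.0937−51.4572)/(44.2163−27.8528)=-1.0000; B=V−Δ·S=78.5248
Node (3,1) S=55.2704: V=(p*·9.1166+(1−p*)·35.0937)/1.01=23.2544; Δ=(9.1166−35.0937)/(70.1934−44.2163)=-1.0000; B=V−Δ·S=78.5248
Node (3,2) S=87.7418: V=(p*·0.0000+(1−p*)·9.1166)/1.01=4.9933; Δ=(0.0000−9.1166)/(111.4320−70.1934)=-0.2211; B=V−Δ·S=24.3903
Node (3,3) S=139.2900: V=(p*·0.0000+(1−p*)·0.0000)/1.01=0.0000; Δ=(0.0000−0.0000)/(176.8984−111.4320)=0.0000; B=V−Δ·S=0.0000
Node (2,0) S=43.5200: V=(p*·23.2544+(1−p*)·43.7088)/1.01=34.2273; Δ=(23.2544−43.7088)/(55.2704−34.8160)=-1.0000; B=V−Δ·S=77.7473
Node (2,1) S=69.0880: V=(p*·4.9933+(1−p*)·23.2544)/1.01=14.9457; Δ=(4.9933−23.2544)/(87.7418−55.2704)=-0.5624; B=V−Δ·S=53.7990
Node (2,2) S=109.6772: V=(p*·0.0000+(1−p*)·4.9933)/1.01=2.7349; Δ=(0.0000−4.9933)/(139.2900−87.7418)=-0.0969; B=V−Δ·S=13.3589
Node (1,0) S=54.4000: V=(p*·14.9457+(1−p*)·34.2273)/1.01=25.3585; Δ=(14.9457−34.2273)/(69.0880−43.5200)=-0.7541; B=V−Δ·S=66.3832
Node (1,1) S=86.3600: V=(p*·2.7349+(1−p*)·14.9457)/1.01=9.3958; Δ=(2.7349−14.9457)/(109.6772−69.0880)=-0.3008; B=V−Δ·S=35.3763
Node (0,0) S=68.0000: V=(p*·9.3958+(1−p*)·25.3585)/1.01=18.0458; Δ=(9.3958−25.3585)/(86.3600−54.4000)=-0.4995; B=V−Δ·S=52.0089
Each (Δ,B) replicates both successor values, so the strategy is self-financing and V0 is arbitrage-free.

(0,0): Delta=-0.4995 Bond=52.0089
(1,0): Delta=-0.7541 Bond=66.3832
(1,1): Delta=-0.3008 Bond=35.3763
(2,0): Delta=-1.0000 Bond=77.7473
(2,1): Delta=-0.5624 Bond=53.7990
(2,2): Delta=-0.0969 Bond=13.3589
(3,0): Delta=-1.0000 Bond=78.5248
(3,1): Delta=-1.0000 Bond=78.5248
(3,2): Delta=-0.2211 Bond=24.3903
(3,3): Delta=0.0000 Bond=0.0000
V0=18.0458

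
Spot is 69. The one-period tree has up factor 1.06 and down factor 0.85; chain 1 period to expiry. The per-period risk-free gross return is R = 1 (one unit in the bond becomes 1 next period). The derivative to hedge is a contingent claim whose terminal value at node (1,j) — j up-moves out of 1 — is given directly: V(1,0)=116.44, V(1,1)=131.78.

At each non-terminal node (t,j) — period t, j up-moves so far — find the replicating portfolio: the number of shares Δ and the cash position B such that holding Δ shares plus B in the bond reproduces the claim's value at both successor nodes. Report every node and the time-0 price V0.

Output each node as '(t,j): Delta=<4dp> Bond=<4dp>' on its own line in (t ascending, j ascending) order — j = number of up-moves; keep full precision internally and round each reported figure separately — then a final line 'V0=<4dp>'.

The replicating-portfolio and risk-neutral prices coincide; use p* = (1−0.85)/(1.06−0.85) = 0.7143 for the latter.
At expiry t=1: V(1,0)=116.4400, V(1,1)=131.7800
  t=0,j=0: stock 69.0000 → up 73.1400 (V=131.7800), down 58.6500 (V=116.4400). Price 127.3971; hedge Δ=1.0587, bond B=54.3495.
Root portfolio cost Δ·69+B reproduces V0=127.3971.

(0,0): Delta=1.0587 Bond=54.3495
V0=127.3971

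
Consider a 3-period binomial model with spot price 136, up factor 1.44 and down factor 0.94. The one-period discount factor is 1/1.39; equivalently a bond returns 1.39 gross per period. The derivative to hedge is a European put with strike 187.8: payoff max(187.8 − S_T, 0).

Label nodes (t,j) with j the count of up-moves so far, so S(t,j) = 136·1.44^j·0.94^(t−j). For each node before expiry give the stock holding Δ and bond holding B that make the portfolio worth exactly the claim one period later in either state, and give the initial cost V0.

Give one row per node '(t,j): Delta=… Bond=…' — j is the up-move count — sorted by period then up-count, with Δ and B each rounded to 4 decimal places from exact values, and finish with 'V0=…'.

Under the risk-neutral measure, an up-move has probability p* = (R−d)/(u−d) = 0.9000 and values discount at R = 1.39.
Terminal values V(3,·): V(3,0)=74.8406, V(3,1)=14.7558, V(3,2)=0.0000, V(3,3)=0.0000
  t=2,j=0: stock 120.1696 → up 173.0442 (V=14.7558), down 112.9594 (V=74.8406). Price 14.9383; hedge Δ=-1.0000, bond B=135.1079.
  t=2,j=1: stock 184.0896 → up 265.0890 (V=0.0000), down 173.0442 (V=14.7558). Price 1.0616; hedge Δ=-0.1603, bond B=30.5731.
  t=2,j=2: stock 282.0096 → up 406.0938 (V=0.0000), down 265.0890 (V=0.0000). Price 0.0000; hedge Δ=0.0000, bond B=0.0000.
  t=1,j=0: stock 127.8400 → up 184.0896 (V=1.0616), down 120.1696 (V=14.9383). Price 1.7620; hedge Δ=-0.2171, bond B=29.5155.
  t=1,j=1: stock 195.8400 → up 282.0096 (V=0.0000), down 184.0896 (V=1.0616). Price 0.0764; hedge Δ=-0.0108, bond B=2.1995.
  t=0,j=0: stock 136.0000 → up 195.8400 (V=0.0764), down 127.8400 (V=1.7620). Price 0.1762; hedge Δ=-0.0248, bond B=3.5476.
Self-financing check: at every node Δ·S+B equals the discounted successor values.

(0,0): Delta=-0.0248 Bond=3.5476
(1,0): Delta=-0.2171 Bond=29.5155
(1,1): Delta=-0.0108 Bond=2.1995
(2,0): Delta=-1.0000 Bond=135.1079
(2,1): Delta=-0.1603 Bond=30.5731
(2,2): Delta=0.0000 Bond=0.0000
V0=0.1762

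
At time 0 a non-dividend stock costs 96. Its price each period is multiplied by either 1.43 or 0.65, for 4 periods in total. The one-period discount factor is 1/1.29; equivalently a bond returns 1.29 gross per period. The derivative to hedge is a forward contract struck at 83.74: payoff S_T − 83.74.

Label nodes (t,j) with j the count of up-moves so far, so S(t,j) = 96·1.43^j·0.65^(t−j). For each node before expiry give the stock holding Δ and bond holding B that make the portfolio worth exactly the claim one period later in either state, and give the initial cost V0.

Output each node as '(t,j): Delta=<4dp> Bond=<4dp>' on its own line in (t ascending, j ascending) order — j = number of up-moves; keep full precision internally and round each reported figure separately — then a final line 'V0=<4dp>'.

(0,0): Delta=1.0000 Bond=-30.2395
(1,0): Delta=1.0000 Bond=-39.0089
(1,1): Delta=1.0000 Bond=-39.0089
(2,0): Delta=1.0000 Bond=-50.3215
(2,1): Delta=1.0000 Bond=-50.3215
(2,2): Delta=1.0000 Bond=-50.3215
(3,0): Delta=1.0000 Bond=-64.9147
(3,1): Delta=1.0000 Bond=-64.9147
(3,2): Delta=1.0000 Bond=-64.9147
(3,3): Delta=1.0000 Bond=-64.9147
V0=65.7605

The replicating-portfolio and risk-neutral prices coincide; use p* = (1.29−0.65)/(1.43−0.65) = 0.8205 for the latter.
Terminal payoffs: V(4,0)=-66.6034, V(4,1)=-46.0395, V(4,2)=-0.7989, V(4,3)=98.7305, V(4,4)=317.6951
  t=3,j=0: stock 26.3640 → up 37.7005 (V=-46.0395), down 17.1366 (V=-66.6034). Price -38.5507; hedge Δ=1.0000, bond B=-64.9147.
  t=3,j=1: stock 58.0008 → up 82.9411 (V=-0.7989), down 37.7005 (V=-46.0395). Price -6.9139; hedge Δ=1.0000, bond B=-64.9147.
  t=3,j=2: stock 127.6018 → up 182.4705 (V=98.7305), down 82.9411 (V=-0.7989). Price 62.6870; hedge Δ=1.0000, bond B=-64.9147.
  t=3,j=3: stock 280.7239 → up 401.4351 (V=317.6951), down 182.4705 (V=98.7305). Price 215.8091; hedge Δ=1.0000, bond B=-64.9147.
  t=2,j=0: stock 40.5600 → up 58.0008 (V=-6.9139), down 26.3640 (V=-38.5507). Price -9.7615; hedge Δ=1.0000, bond B=-50.3215.
  t=2,j=1: stock 89.2320 → up 127.6018 (V=62.6870), down 58.0008 (V=-6.9139). Price 38.9105; hedge Δ=1.0000, bond B=-50.3215.
  t=2,j=2: stock 196.3104 → up 280.7239 (V=215.8091), down 127.6018 (V=62.6870). Price 145.9889; hedge Δ=1.0000, bond B=-50.3215.
  t=1,j=0: stock 62.4000 → up 89.2320 (V=38.9105), down 40.5600 (V=-9.7615). Price 23.3911; hedge Δ=1.0000, bond B=-39.0089.
  t=1,j=1: stock 137.2800 → up 196.3104 (V=145.9889), down 89.2320 (V=38.9105). Price 98.2711; hedge Δ=1.0000, bond B=-39.0089.
  t=0,j=0: stock 96.0000 → up 137.2800 (V=98.2711), down 62.4000 (V=23.3911). Price 65.7605; hedge Δ=1.0000, bond B=-30.2395.
Self-financing check: at every node Δ·S+B equals the discounted successor values.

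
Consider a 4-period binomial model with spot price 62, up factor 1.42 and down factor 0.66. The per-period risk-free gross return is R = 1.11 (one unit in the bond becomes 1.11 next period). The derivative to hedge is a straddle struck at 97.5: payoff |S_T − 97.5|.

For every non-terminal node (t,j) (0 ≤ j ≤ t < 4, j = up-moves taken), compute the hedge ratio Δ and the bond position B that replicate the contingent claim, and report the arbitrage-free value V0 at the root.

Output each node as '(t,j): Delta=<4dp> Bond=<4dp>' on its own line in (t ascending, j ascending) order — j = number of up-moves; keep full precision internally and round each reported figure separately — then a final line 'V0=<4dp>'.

(0,0): Delta=0.1310 Bond=27.9088
(1,0): Delta=-0.6401 Bond=62.5353
(1,1): Delta=0.3780 Bond=9.2398
(2,0): Delta=-1.0000 Bond=79.1332
(2,1): Delta=-0.5249 Bond=62.7188
(2,2): Delta=0.6671 Bond=-25.8848
(3,0): Delta=-1.0000 Bond=87.8378
(3,1): Delta=-1.0000 Bond=87.8378
(3,2): Delta=-0.3728 Bond=57.0664
(3,3): Delta=1.0000 Bond=-87.8378
V0=36.0335

The replicating-portfolio and risk-neutral prices coincide; use p* = (1.11−0.66)/(1.42−0.66) = 0.5921 for the latter.
Terminal values V(4,·): V(4,0)=85.7357, V(4,1)=72.1889, V(4,2)=43.0427, V(4,3)=19.6657, V(4,4)=154.5839
  t=3,j=0: stock 17.8248 → up 25.3111 (V=72.1889), down 11.7643 (V=85.7357). Price 70.0131; hedge Δ=-1.0000, bond B=87.8378.
  t=3,j=1: stock 38.3502 → up 54.4573 (V=43.0427), down 25.3111 (V=72.1889). Price 49.4876; hedge Δ=-1.0000, bond B=87.8378.
  t=3,j=2: stock 82.5111 → up 117.1657 (V=19.6657), down 54.4573 (V=43.0427). Price 26.3073; hedge Δ=-0.3728, bond B=57.0664.
  t=3,j=3: stock 177.5239 → up 252.0839 (V=154.5839), down 117.1657 (V=19.6657). Price 89.6860; hedge Δ=1.0000, bond B=-87.8378.
  t=2,j=0: stock 27.0072 → up 38.3502 (V=49.4876), down 17.8248 (V=70.0131). Price 52.1260; hedge Δ=-1.0000, bond B=79.1332.
  t=2,j=1: stock 58.1064 → up 82.5111 (V=26.3073), down 38.3502 (V=49.4876). Price 32.2184; hedge Δ=-0.5249, bond B=62.7188.
  t=2,j=2: stock 125.0168 → up 177.5239 (V=89.6860), down 82.5111 (V=26.3073). Price 57.5083; hedge Δ=0.6671, bond B=-25.8848.
  t=1,j=0: stock 40.9200 → up 58.1064 (V=32.2184), down 27.0072 (V=52.1260). Price 36.3411; hedge Δ=-0.6401, bond B=62.5353.
  t=1,j=1: stock 88.0400 → up 125.0168 (V=57.5083), down 58.1064 (V=32.2184). Price 42.5159; hedge Δ=0.3780, bond B=9.2398.
  t=0,j=0: stock 62.0000 → up 88.0400 (V=42.5159), down 40.9200 (V=36.3411). Price 36.0335; hedge Δ=0.1310, bond B=27.9088.
The time-0 hedge costs 36.0335, which is the no-arbitrage price.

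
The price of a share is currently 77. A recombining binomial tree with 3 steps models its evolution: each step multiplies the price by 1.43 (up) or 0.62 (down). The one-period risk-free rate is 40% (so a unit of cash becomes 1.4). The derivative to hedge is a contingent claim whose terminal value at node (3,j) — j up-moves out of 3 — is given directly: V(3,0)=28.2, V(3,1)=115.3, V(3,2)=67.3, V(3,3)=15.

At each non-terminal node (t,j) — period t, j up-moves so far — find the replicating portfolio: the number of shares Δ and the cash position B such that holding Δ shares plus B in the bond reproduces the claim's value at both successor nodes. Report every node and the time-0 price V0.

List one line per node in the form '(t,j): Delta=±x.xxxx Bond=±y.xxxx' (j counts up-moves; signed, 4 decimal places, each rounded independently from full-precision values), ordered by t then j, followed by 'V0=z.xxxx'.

(0,0): Delta=-0.4238 Bond=40.2045
(1,0): Delta=-0.7942 Bond=73.9718
(1,1): Delta=-0.4176 Bond=55.6061
(2,0): Delta=3.6329 Bond=-27.4780
(2,1): Delta=-0.8680 Bond=108.6005
(2,2): Delta=-0.4101 Bond=76.6658
V0=7.5754

The replicating-portfolio and risk-neutral prices coincide; use p* = (1.4−0.62)/(1.43−0.62) = 0.9630 for the latter.
At expiry t=3: V(3,0)=28.2000, V(3,1)=115.3000, V(3,2)=67.3000, V(3,3)=15.0000
  t=2,j=0: stock 29.5988 → up 42.3263 (V=115.3000), down 18.3513 (V=28.2000). Price 80.0529; hedge Δ=3.6329, bond B=-27.4780.
  t=2,j=1: stock 68.2682 → up 97.6235 (V=67.3000), down 42.3263 (V=115.3000). Price 49.3413; hedge Δ=-0.8680, bond B=108.6005.
  t=2,j=2: stock 157.4573 → up 225.1639 (V=15.0000), down 97.6235 (V=67.3000). Price 12.0979; hedge Δ=-0.4101, bond B=76.6658.
  t=1,j=0: stock 47.7400 → up 68.2682 (V=49.3413), down 29.5988 (V=80.0529). Price 36.0562; hedge Δ=-0.7942, bond B=73.9718.
  t=1,j=1: stock 110.1100 → up 157.4573 (V=12.0979), down 68.2682 (V=49.3413). Price 9.6266; hedge Δ=-0.4176, bond B=55.6061.
  t=0,j=0: stock 77.0000 → up 110.1100 (V=9.6266), down 47.7400 (V=36.0562). Price 7.5754; hedge Δ=-0.4238, bond B=40.2045.
Root portfolio cost Δ·77+B reproduces V0=7.5754.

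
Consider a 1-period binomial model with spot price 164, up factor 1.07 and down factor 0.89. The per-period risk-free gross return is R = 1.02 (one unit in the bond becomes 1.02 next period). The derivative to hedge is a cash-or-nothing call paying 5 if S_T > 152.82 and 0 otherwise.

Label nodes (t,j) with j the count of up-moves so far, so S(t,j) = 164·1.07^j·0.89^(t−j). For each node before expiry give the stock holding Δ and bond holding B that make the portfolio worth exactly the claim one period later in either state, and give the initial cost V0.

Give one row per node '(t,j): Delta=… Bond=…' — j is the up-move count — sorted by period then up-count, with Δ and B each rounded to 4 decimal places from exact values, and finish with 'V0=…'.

(0,0): Delta=0.1694 Bond=-24.2375
V0=3.5403

No-arbitrage ⇒ martingale measure with p* = (R−d)/(u−d) = 0.7222.
At expiry t=1: V(1,0)=0.0000, V(1,1)=5.0000
(0,0): S=164.0000. Δ = (V_up−V_dn)/(S_up−S_dn) = (5.0000−0.0000)/(175.4800−145.9600) = 0.1694. V = [p*·5.0000 + (1−p*)·0.0000]/1.02 = 3.5403. B = V − Δ·S = -24.2375.
Check: Δ(0,0)·S0 + B(0,0) = 3.5403 = V0.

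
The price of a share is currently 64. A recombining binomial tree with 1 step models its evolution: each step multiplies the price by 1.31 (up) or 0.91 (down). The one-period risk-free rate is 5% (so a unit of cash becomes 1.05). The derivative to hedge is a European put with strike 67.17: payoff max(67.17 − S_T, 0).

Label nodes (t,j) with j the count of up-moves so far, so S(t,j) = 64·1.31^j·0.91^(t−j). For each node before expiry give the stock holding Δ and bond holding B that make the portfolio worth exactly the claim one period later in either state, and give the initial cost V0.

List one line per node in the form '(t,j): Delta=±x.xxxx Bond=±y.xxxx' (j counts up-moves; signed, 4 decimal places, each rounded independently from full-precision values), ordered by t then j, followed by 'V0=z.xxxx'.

(0,0): Delta=-0.3488 Bond=27.8531
V0=5.5281

Risk-neutral probability p* = (R−d)/(u−d) = (1.05−0.91)/(1.31−0.91) = 0.3500.
Terminal values V(1,·): V(1,0)=8.9300, V(1,1)=0.0000
  t=0,j=0: stock 64.0000 → up 83.8400 (V=0.0000), down 58.2400 (V=8.9300). Price 5.5281; hedge Δ=-0.3488, bond B=27.8531.
Check: Δ(0,0)·S0 + B(0,0) = 5.5281 = V0.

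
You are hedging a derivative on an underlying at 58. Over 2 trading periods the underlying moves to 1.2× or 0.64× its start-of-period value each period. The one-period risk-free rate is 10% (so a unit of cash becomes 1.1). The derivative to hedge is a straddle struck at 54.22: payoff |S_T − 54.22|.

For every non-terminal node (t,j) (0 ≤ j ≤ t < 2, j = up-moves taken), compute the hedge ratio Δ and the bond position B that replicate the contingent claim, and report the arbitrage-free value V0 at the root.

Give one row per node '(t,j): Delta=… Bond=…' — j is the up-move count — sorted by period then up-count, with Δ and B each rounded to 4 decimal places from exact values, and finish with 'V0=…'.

No-arbitrage ⇒ martingale measure with p* = (R−d)/(u−d) = 0.8214.
Payoff layer (t=2): V(2,0)=30.4632, V(2,1)=9.6760, V(2,2)=29.3000
  t=1,j=0: stock 37.1200 → up 44.5440 (V=9.6760), down 23.7568 (V=30.4632). Price 12.1709; hedge Δ=-1.0000, bond B=49.2909.
  t=1,j=1: stock 69.6000 → up 83.5200 (V=29.3000), down 44.5440 (V=9.6760). Price 23.4506; hedge Δ=0.5035, bond B=-11.5922.
  t=0,j=0: stock 58.0000 → up 69.6000 (V=23.4506), down 37.1200 (V=12.1709). Price 19.4876; hedge Δ=0.3473, bond B=-0.6547.
Root portfolio cost Δ·58+B reproduces V0=19.4876.

(0,0): Delta=0.3473 Bond=-0.6547
(1,0): Delta=-1.0000 Bond=49.2909
(1,1): Delta=0.5035 Bond=-11.5922
V0=19.4876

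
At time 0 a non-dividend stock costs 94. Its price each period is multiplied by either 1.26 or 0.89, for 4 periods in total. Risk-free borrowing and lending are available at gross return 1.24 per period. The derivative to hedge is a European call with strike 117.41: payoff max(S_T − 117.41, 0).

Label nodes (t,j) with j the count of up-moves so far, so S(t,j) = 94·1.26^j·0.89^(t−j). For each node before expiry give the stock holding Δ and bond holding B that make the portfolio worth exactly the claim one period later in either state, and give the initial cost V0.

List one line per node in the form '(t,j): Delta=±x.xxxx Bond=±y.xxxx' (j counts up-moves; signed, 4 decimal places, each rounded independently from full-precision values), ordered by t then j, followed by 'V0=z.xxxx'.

(0,0): Delta=0.9957 Bond=-49.2484
(1,0): Delta=0.9256 Bond=-55.2057
(1,1): Delta=0.9985 Bond=-61.4031
(2,0): Delta=0.0221 Bond=-1.1817
(2,1): Delta=0.9621 Bond=-72.2993
(2,2): Delta=1.0000 Bond=-76.3593
(3,0): Delta=0.0000 Bond=0.0000
(3,1): Delta=0.0230 Bond=-1.5491
(3,2): Delta=1.0000 Bond=-94.6855
(3,3): Delta=1.0000 Bond=-94.6855
V0=44.3475

The replicating-portfolio and risk-neutral prices coincide; use p* = (1.24−0.89)/(1.26−0.89) = 0.9459 for the latter.
Terminal payoffs: V(4,0)=0.0000, V(4,1)=0.0000, V(4,2)=0.7986, V(4,3)=49.9415, V(4,4)=119.5145
(3,0): S=66.2671. Δ = (V_up−V_dn)/(S_up−S_dn) = (0.0000−0.0000)/(83.4965−58.9777) = 0.0000. V = [p*·0.0000 + (1−p*)·0.0000]/1.24 = 0.0000. B = V − Δ·S = 0.0000.
(3,1): S=93.8163. Δ = (V_up−V_dn)/(S_up−S_dn) = (0.7986−0.0000)/(118.2086−83.4965) = 0.0230. V = [p*·0.7986 + (1−p*)·0.0000]/1.24 = 0.6092. B = V − Δ·S = -1.5491.
(3,2): S=132.8186. Δ = (V_up−V_dn)/(S_up−S_dn) = (49.9415−0.7986)/(167.3515−118.2086) = 1.0000. V = [p*·49.9415 + (1−p*)·0.7986]/1.24 = 38.1331. B = V − Δ·S = -94.6855.
(3,3): S=188.0353. Δ = (V_up−V_dn)/(S_up−S_dn) = (119.5145−49.9415)/(236.9245−167.3515) = 1.0000. V = [p*·119.5145 + (1−p*)·49.9415]/1.24 = 93.3499. B = V − Δ·S = -94.6855.
(2,0): S=74.4574. Δ = (V_up−V_dn)/(S_up−S_dn) = (0.6092−0.0000)/(93.8163−66.2671) = 0.0221. V = [p*·0.6092 + (1−p*)·0.0000]/1.24 = 0.4647. B = V − Δ·S = -1.1817.
(2,1): S=105.4116. Δ = (V_up−V_dn)/(S_up−S_dn) = (38.1331−0.6092)/(132.8186−93.8163) = 0.9621. V = [p*·38.1331 + (1−p*)·0.6092]/1.24 = 29.1168. B = V − Δ·S = -72.2993.
(2,2): S=149.2344. Δ = (V_up−V_dn)/(S_up−S_dn) = (93.3499−38.1331)/(188.0353−132.8186) = 1.0000. V = [p*·93.3499 + (1−p*)·38.1331]/1.24 = 72.8751. B = V − Δ·S = -76.3593.
(1,0): S=83.6600. Δ = (V_up−V_dn)/(S_up−S_dn) = (29.1168−0.4647)/(105.4116−74.4574) = 0.9256. V = [p*·29.1168 + (1−p*)·0.4647]/1.24 = 22.2323. B = V − Δ·S = -55.2057.
(1,1): S=118.4400. Δ = (V_up−V_dn)/(S_up−S_dn) = (72.8751−29.1168)/(149.2344−105.4116) = 0.9985. V = [p*·72.8751 + (1−p*)·29.1168]/1.24 = 56.8628. B = V − Δ·S = -61.4031.
(0,0): S=94.0000. Δ = (V_up−V_dn)/(S_up−S_dn) = (56.8628−22.2323)/(118.4400−83.6600) = 0.9957. V = [p*·56.8628 + (1−p*)·22.2323]/1.24 = 44.3475. B = V − Δ·S = -49.2484.
Root portfolio cost Δ·94+B reproduces V0=44.3475.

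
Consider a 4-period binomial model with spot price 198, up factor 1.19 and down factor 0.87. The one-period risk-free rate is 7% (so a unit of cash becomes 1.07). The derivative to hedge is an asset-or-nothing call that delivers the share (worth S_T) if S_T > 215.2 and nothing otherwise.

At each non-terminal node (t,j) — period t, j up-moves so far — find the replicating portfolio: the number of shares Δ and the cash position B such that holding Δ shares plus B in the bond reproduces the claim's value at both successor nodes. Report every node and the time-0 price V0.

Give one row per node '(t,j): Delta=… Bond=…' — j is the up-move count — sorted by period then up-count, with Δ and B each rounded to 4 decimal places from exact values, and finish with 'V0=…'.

No-arbitrage ⇒ martingale measure with p* = (R−d)/(u−d) = 0.6250.
Payoff layer (t=4): V(4,0)=0.0000, V(4,1)=0.0000, V(4,2)=0.0000, V(4,3)=290.2855, V(4,4)=397.0572
Node (3,0) S=130.3836: V=(p*·0.0000+(1−p*)·0.0000)/1.07=0.0000; Δ=(0.0000−0.0000)/(155.1565−113.4337)=0.0000; B=V−Δ·S=0.0000
Node (3,1) S=178.3408: V=(p*·0.0000+(1−p*)·0.0000)/1.07=0.0000; Δ=(0.0000−0.0000)/(212.2255−155.1565)=0.0000; B=V−Δ·S=0.0000
Node (3,2) S=243.9374: V=(p*·290.2855+(1−p*)·0.0000)/1.07=169.5593; Δ=(290.2855−0.0000)/(290.2855−212.2255)=3.7187; B=V−Δ·S=-737.5829
Node (3,3) S=333.6615: V=(p*·397.0572+(1−p*)·290.2855)/1.07=333.6615; Δ=(397.0572−290.2855)/(397.0572−290.2855)=1.0000; B=V−Δ·S=0.0000
Node (2,0) S=149.8662: V=(p*·0.0000+(1−p*)·0.0000)/1.07=0.0000; Δ=(0.0000−0.0000)/(178.3408−130.3836)=0.0000; B=V−Δ·S=0.0000
Node (2,1) S=204.9894: V=(p*·169.5593+(1−p*)·0.0000)/1.07=99.0416; Δ=(169.5593−0.0000)/(243.9374−178.3408)=2.5849; B=V−Δ·S=-430.8311
Node (2,2) S=280.3878: V=(p*·333.6615+(1−p*)·169.5593)/1.07=254.3207; Δ=(333.6615−169.5593)/(333.6615−243.9374)=1.8290; B=V−Δ·S=-258.4987
Node (1,0) S=172.2600: V=(p*·99.0416+(1−p*)·0.0000)/1.07=57.8514; Δ=(99.0416−0.0000)/(204.9894−149.8662)=1.7967; B=V−Δ·S=-251.6537
Node (1,1) S=235.6200: V=(p*·254.3207+(1−p*)·99.0416)/1.07=183.2627; Δ=(254.3207−99.0416)/(280.3878−204.9894)=2.0594; B=V−Δ·S=-301.9844
Node (0,0) S=198.0000: V=(p*·183.2627+(1−p*)·57.8514)/1.07=127.3210; Δ=(183.2627−57.8514)/(235.6200−172.2600)=1.9793; B=V−Δ·S=-264.5892
Self-financing check: at every node Δ·S+B equals the discounted successor values.

(0,0): Delta=1.9793 Bond=-264.5892
(1,0): Delta=1.7967 Bond=-251.6537
(1,1): Delta=2.0594 Bond=-301.9844
(2,0): Delta=0.0000 Bond=0.0000
(2,1): Delta=2.5849 Bond=-430.8311
(2,2): Delta=1.8290 Bond=-258.4987
(3,0): Delta=0.0000 Bond=0.0000
(3,1): Delta=0.0000 Bond=0.0000
(3,2): Delta=3.7187 Bond=-737.5829
(3,3): Delta=1.0000 Bond=0.0000
V0=127.3210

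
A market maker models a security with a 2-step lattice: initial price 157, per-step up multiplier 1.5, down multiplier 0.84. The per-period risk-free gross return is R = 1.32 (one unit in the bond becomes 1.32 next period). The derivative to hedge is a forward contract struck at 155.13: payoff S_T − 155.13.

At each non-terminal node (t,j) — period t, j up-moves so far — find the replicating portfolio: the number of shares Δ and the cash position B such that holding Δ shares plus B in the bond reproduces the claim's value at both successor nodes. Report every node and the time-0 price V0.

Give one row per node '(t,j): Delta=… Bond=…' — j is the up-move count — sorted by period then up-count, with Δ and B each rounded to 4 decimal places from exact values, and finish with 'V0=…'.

The replicating-portfolio and risk-neutral prices coincide; use p* = (1.32−0.84)/(1.5−0.84) = 0.7273 for the latter.
Terminal payoffs: V(2,0)=-44.3508, V(2,1)=42.6900, V(2,2)=198.1200
Node (1,0) S=131.8800: V=(p*·42.6900+(1−p*)·-44.3508)/1.32=14.3573; Δ=(42.6900−-44.3508)/(197.8200−110.7792)=1.0000; B=V−Δ·S=-117.5227
Node (1,1) S=235.5000: V=(p*·198.1200+(1−p*)·42.6900)/1.32=117.9773; Δ=(198.1200−42.6900)/(353.2500−197.8200)=1.0000; B=V−Δ·S=-117.5227
Node (0,0) S=157.0000: V=(p*·117.9773+(1−p*)·14.3573)/1.32=67.9676; Δ=(117.9773−14.3573)/(235.5000−131.8800)=1.0000; B=V−Δ·S=-89.0324
Root portfolio cost Δ·157+B reproduces V0=67.9676.

(0,0): Delta=1.0000 Bond=-89.0324
(1,0): Delta=1.0000 Bond=-117.5227
(1,1): Delta=1.0000 Bond=-117.5227
V0=67.9676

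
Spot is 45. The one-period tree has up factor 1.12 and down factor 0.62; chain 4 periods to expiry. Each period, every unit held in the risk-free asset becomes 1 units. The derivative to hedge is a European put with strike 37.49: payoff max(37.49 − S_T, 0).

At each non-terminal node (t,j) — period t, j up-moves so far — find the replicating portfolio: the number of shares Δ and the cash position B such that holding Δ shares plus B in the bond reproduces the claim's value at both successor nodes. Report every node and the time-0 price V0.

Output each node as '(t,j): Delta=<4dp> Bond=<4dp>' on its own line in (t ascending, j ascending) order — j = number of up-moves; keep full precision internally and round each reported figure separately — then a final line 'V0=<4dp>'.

Since d<R<u, set p* = (R−d)/(u−d) = 0.7600; price each node as the discounted p*-expectation of its children.
At expiry t=4: V(4,0)=30.8406, V(4,1)=25.4783, V(4,2)=15.7914, V(4,3)=0.0000, V(4,4)=0.0000
  t=3,j=0: stock 10.7248 → up 12.0117 (V=25.4783), down 6.6494 (V=30.8406). Price 26.7652; hedge Δ=-1.0000, bond B=37.4900.
  t=3,j=1: stock 19.3738 → up 21.6986 (V=15.7914), down 12.0117 (V=25.4783). Price 18.1162; hedge Δ=-1.0000, bond B=37.4900.
  t=3,j=2: stock 34.9978 → up 39.1975 (V=0.0000), down 21.6986 (V=15.7914). Price 3.7899; hedge Δ=-0.9024, bond B=35.3727.
  t=3,j=3: stock 63.2218 → up 70.8084 (V=0.0000), down 39.1975 (V=0.0000). Price 0.0000; hedge Δ=0.0000, bond B=0.0000.
  t=2,j=0: stock 17.2980 → up 19.3738 (V=18.1162), down 10.7248 (V=26.7652). Price 20.1920; hedge Δ=-1.0000, bond B=37.4900.
  t=2,j=1: stock 31.2480 → up 34.9978 (V=3.7899), down 19.3738 (V=18.1162). Price 7.2282; hedge Δ=-0.9169, bond B=35.8809.
  t=2,j=2: stock 56.4480 → up 63.2218 (V=0.0000), down 34.9978 (V=3.7899). Price 0.9096; hedge Δ=-0.1343, bond B=8.4895.
  t=1,j=0: stock 27.9000 → up 31.2480 (V=7.2282), down 17.2980 (V=20.1920). Price 10.3395; hedge Δ=-0.9293, bond B=36.2671.
  t=1,j=1: stock 50.4000 → up 56.4480 (V=0.9096), down 31.2480 (V=7.2282). Price 2.4261; hedge Δ=-0.2507, bond B=15.0634.
  t=0,j=0: stock 45.0000 → up 50.4000 (V=2.4261), down 27.9000 (V=10.3395). Price 4.3253; hedge Δ=-0.3517, bond B=20.1523.
Check: Δ(0,0)·S0 + B(0,0) = 4.3253 = V0.

(0,0): Delta=-0.3517 Bond=20.1523
(1,0): Delta=-0.9293 Bond=36.2671
(1,1): Delta=-0.2507 Bond=15.0634
(2,0): Delta=-1.0000 Bond=37.4900
(2,1): Delta=-0.9169 Bond=35.8809
(2,2): Delta=-0.1343 Bond=8.4895
(3,0): Delta=-1.0000 Bond=37.4900
(3,1): Delta=-1.0000 Bond=37.4900
(3,2): Delta=-0.9024 Bond=35.3727
(3,3): Delta=0.0000 Bond=0.0000
V0=4.3253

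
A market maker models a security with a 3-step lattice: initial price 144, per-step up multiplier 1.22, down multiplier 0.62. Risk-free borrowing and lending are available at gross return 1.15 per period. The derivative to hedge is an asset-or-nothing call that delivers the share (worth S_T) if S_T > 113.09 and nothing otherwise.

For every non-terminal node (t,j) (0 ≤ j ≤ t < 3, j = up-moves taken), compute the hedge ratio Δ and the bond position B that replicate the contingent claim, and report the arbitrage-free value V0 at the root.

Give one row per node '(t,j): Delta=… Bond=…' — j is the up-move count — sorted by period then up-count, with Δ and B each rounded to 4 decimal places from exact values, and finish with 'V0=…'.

(0,0): Delta=1.1179 Bond=-18.6090
(1,0): Delta=1.9054 Bond=-91.7156
(1,1): Delta=1.0650 Bond=-12.1134
(2,0): Delta=0.0000 Bond=0.0000
(2,1): Delta=2.0333 Bond=-119.4033
(2,2): Delta=1.0000 Bond=0.0000
V0=142.3626

Under the risk-neutral measure, an up-move has probability p* = (R−d)/(u−d) = 0.8833 and values discount at R = 1.15.
Terminal payoffs: V(3,0)=0.0000, V(3,1)=0.0000, V(3,2)=132.8844, V(3,3)=261.4821
Node (2,0) S=55.3536: V=(p*·0.0000+(1−p*)·0.0000)/1.15=0.0000; Δ=(0.0000−0.0000)/(67.5314−34.3192)=0.0000; B=V−Δ·S=0.0000
Node (2,1) S=108.9216: V=(p*·132.8844+(1−p*)·0.0000)/1.15=102.0706; Δ=(132.8844−0.0000)/(132.8844−67.5314)=2.0333; B=V−Δ·S=-119.4033
Node (2,2) S=214.3296: V=(p*·261.4821+(1−p*)·132.8844)/1.15=214.3296; Δ=(261.4821−132.8844)/(261.4821−132.8844)=1.0000; B=V−Δ·S=0.0000
Node (1,0) S=89.2800: V=(p*·102.0706+(1−p*)·0.0000)/1.15=78.4020; Δ=(102.0706−0.0000)/(108.9216−55.3536)=1.9054; B=V−Δ·S=-91.7156
Node (1,1) S=175.6800: V=(p*·214.3296+(1−p*)·102.0706)/1.15=174.9850; Δ=(214.3296−102.0706)/(214.3296−108.9216)=1.0650; B=V−Δ·S=-12.1134
Node (0,0) S=144.0000: V=(p*·174.9850+(1−p*)·78.4020)/1.15=142.3626; Δ=(174.9850−78.4020)/(175.6800−89.2800)=1.1179; B=V−Δ·S=-18.6090
The time-0 hedge costs 142.3626, which is the no-arbitrage price.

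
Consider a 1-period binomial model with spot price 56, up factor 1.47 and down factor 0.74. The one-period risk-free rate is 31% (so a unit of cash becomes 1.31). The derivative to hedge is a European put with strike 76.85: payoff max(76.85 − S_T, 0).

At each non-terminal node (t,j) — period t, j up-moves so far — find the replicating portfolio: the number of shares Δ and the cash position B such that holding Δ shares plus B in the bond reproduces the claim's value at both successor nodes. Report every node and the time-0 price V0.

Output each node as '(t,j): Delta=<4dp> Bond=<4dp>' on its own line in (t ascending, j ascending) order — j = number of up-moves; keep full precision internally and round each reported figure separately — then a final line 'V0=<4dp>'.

Since d<R<u, set p* = (R−d)/(u−d) = 0.7808; price each node as the discounted p*-expectation of its children.
At expiry t=1: V(1,0)=35.4100, V(1,1)=0.0000
Node (0,0) S=56.0000: V=(p*·0.0000+(1−p*)·35.4100)/1.31=5.9245; Δ=(0.0000−35.4100)/(82.3200−41.4400)=-0.8662; B=V−Δ·S=54.4313
Each (Δ,B) replicates both successor values, so the strategy is self-financing and V0 is arbitrage-free.

(0,0): Delta=-0.8662 Bond=54.4313
V0=5.9245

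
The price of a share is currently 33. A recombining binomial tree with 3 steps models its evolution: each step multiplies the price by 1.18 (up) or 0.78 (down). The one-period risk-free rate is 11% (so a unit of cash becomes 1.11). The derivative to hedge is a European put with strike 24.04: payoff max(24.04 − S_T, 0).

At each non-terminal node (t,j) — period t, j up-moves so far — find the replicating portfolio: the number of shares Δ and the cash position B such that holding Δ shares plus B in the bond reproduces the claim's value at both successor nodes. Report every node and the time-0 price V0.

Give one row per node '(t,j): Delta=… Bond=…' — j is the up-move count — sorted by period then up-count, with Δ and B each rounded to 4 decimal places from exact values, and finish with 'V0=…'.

Under the risk-neutral measure, an up-move has probability p* = (R−d)/(u−d) = 0.8250 and values discount at R = 1.11.
Terminal values V(3,·): V(3,0)=8.3798, V(3,1)=0.3489, V(3,2)=0.0000, V(3,3)=0.0000
(2,0): S=20.0772. Δ = (V_up−V_dn)/(S_up−S_dn) = (0.3489−8.3798)/(23.6911−15.6602) = -1.0000. V = [p*·0.3489 + (1−p*)·8.3798]/1.11 = 1.5805. B = V − Δ·S = 21.6577.
(2,1): S=30.3732. Δ = (V_up−V_dn)/(S_up−S_dn) = (0.0000−0.3489)/(35.8404−23.6911) = -0.0287. V = [p*·0.0000 + (1−p*)·0.3489]/1.11 = 0.0550. B = V − Δ·S = 0.9273.
(2,2): S=45.9492. Δ = (V_up−V_dn)/(S_up−S_dn) = (0.0000−0.0000)/(54.2201−35.8404) = 0.0000. V = [p*·0.0000 + (1−p*)·0.0000]/1.11 = 0.0000. B = V − Δ·S = 0.0000.
(1,0): S=25.7400. Δ = (V_up−V_dn)/(S_up−S_dn) = (0.0550−1.5805)/(30.3732−20.0772) = -0.1482. V = [p*·0.0550 + (1−p*)·1.5805]/1.11 = 0.2901. B = V − Δ·S = 4.1037.
(1,1): S=38.9400. Δ = (V_up−V_dn)/(S_up−S_dn) = (0.0000−0.0550)/(45.9492−30.3732) = -0.0035. V = [p*·0.0000 + (1−p*)·0.0550]/1.11 = 0.0087. B = V − Δ·S = 0.1462.
(0,0): S=33.0000. Δ = (V_up−V_dn)/(S_up−S_dn) = (0.0087−0.2901)/(38.9400−25.7400) = -0.0213. V = [p*·0.0087 + (1−p*)·0.2901]/1.11 = 0.0522. B = V − Δ·S = 0.7556.
Check: Δ(0,0)·S0 + B(0,0) = 0.0522 = V0.

(0,0): Delta=-0.0213 Bond=0.7556
(1,0): Delta=-0.1482 Bond=4.1037
(1,1): Delta=-0.0035 Bond=0.1462
(2,0): Delta=-1.0000 Bond=21.6577
(2,1): Delta=-0.0287 Bond=0.9273
(2,2): Delta=0.0000 Bond=0.0000
V0=0.0522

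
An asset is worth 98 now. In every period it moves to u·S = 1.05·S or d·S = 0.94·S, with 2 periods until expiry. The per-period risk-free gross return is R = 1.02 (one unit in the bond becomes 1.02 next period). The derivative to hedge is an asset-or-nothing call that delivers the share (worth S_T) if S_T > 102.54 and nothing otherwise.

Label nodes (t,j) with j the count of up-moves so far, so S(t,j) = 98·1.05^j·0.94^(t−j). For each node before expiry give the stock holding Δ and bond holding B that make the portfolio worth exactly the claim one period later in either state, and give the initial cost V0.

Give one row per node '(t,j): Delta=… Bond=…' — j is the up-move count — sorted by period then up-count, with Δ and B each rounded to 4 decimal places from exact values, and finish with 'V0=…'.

The replicating-portfolio and risk-neutral prices coincide; use p* = (1.02−0.94)/(1.05−0.94) = 0.7273 for the latter.
At expiry t=2: V(2,0)=0.0000, V(2,1)=0.0000, V(2,2)=108.0450
(1,0): S=92.1200. Δ = (V_up−V_dn)/(S_up−S_dn) = (0.0000−0.0000)/(96.7260−86.5928) = 0.0000. V = [p*·0.0000 + (1−p*)·0.0000]/1.02 = 0.0000. B = V − Δ·S = 0.0000.
(1,1): S=102.9000. Δ = (V_up−V_dn)/(S_up−S_dn) = (108.0450−0.0000)/(108.0450−96.7260) = 9.5455. V = [p*·108.0450 + (1−p*)·0.0000]/1.02 = 77.0374. B = V − Δ·S = -905.1898.
(0,0): S=98.0000. Δ = (V_up−V_dn)/(S_up−S_dn) = (77.0374−0.0000)/(102.9000−92.1200) = 7.1463. V = [p*·77.0374 + (1−p*)·0.0000]/1.02 = 54.9287. B = V − Δ·S = -645.4117.
Self-financing check: at every node Δ·S+B equals the discounted successor values.

(0,0): Delta=7.1463 Bond=-645.4117
(1,0): Delta=0.0000 Bond=0.0000
(1,1): Delta=9.5455 Bond=-905.1898
V0=54.9287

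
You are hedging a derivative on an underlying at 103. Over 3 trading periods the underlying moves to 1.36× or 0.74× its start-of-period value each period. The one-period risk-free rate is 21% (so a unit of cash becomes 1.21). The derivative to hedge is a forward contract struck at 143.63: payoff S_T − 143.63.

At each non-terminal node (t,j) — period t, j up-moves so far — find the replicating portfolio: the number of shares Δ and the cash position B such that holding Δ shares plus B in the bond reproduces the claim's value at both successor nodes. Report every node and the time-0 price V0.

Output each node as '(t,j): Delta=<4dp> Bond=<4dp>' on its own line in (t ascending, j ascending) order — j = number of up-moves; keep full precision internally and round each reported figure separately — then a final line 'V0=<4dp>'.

(0,0): Delta=1.0000 Bond=-81.0754
(1,0): Delta=1.0000 Bond=-98.1012
(1,1): Delta=1.0000 Bond=-98.1012
(2,0): Delta=1.0000 Bond=-118.7025
(2,1): Delta=1.0000 Bond=-118.7025
(2,2): Delta=1.0000 Bond=-118.7025
V0=21.9246

The replicating-portfolio and risk-neutral prices coincide; use p* = (1.21−0.74)/(1.36−0.74) = 0.7581 for the latter.
Payoff layer (t=3): V(3,0)=-101.8919, V(3,1)=-66.9222, V(3,2)=-2.6535, V(3,3)=115.4620
(2,0): S=56.4028. Δ = (V_up−V_dn)/(S_up−S_dn) = (-66.9222−-101.8919)/(76.7078−41.7381) = 1.0000. V = [p*·-66.9222 + (1−p*)·-101.8919]/1.21 = -62.2997. B = V − Δ·S = -118.7025.
(2,1): S=103.6592. Δ = (V_up−V_dn)/(S_up−S_dn) = (-2.6535−-66.9222)/(140.9765−76.7078) = 1.0000. V = [p*·-2.6535 + (1−p*)·-66.9222]/1.21 = -15.0433. B = V − Δ·S = -118.7025.
(2,2): S=190.5088. Δ = (V_up−V_dn)/(S_up−S_dn) = (115.4620−-2.6535)/(259.0920−140.9765) = 1.0000. V = [p*·115.4620 + (1−p*)·-2.6535]/1.21 = 71.8063. B = V − Δ·S = -118.7025.
(1,0): S=76.2200. Δ = (V_up−V_dn)/(S_up−S_dn) = (-15.0433−-62.2997)/(103.6592−56.4028) = 1.0000. V = [p*·-15.0433 + (1−p*)·-62.2997]/1.21 = -21.8812. B = V − Δ·S = -98.1012.
(1,1): S=140.0800. Δ = (V_up−V_dn)/(S_up−S_dn) = (71.8063−-15.0433)/(190.5088−103.6592) = 1.0000. V = [p*·71.8063 + (1−p*)·-15.0433]/1.21 = 41.9788. B = V − Δ·S = -98.1012.
(0,0): S=103.0000. Δ = (V_up−V_dn)/(S_up−S_dn) = (41.9788−-21.8812)/(140.0800−76.2200) = 1.0000. V = [p*·41.9788 + (1−p*)·-21.8812]/1.21 = 21.9246. B = V − Δ·S = -81.0754.
Self-financing check: at every node Δ·S+B equals the discounted successor values.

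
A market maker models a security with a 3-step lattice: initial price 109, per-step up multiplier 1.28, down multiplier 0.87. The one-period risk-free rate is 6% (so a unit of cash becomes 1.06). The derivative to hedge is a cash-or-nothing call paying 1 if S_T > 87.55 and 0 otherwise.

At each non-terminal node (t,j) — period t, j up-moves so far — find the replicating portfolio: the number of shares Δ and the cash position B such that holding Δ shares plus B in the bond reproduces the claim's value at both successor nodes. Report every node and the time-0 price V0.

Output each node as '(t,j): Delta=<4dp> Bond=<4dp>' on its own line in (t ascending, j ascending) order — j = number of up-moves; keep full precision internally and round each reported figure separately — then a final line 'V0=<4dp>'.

Risk-neutral probability p* = (R−d)/(u−d) = (1.06−0.87)/(1.28−0.87) = 0.4634.
Payoff layer (t=3): V(3,0)=0.0000, V(3,1)=1.0000, V(3,2)=1.0000, V(3,3)=1.0000
  t=2,j=0: stock 82.5021 → up 105.6027 (V=1.0000), down 71.7768 (V=0.0000). Price 0.4372; hedge Δ=0.0296, bond B=-2.0018.
  t=2,j=1: stock 121.3824 → up 155.3695 (V=1.0000), down 105.6027 (V=1.0000). Price 0.9434; hedge Δ=0.0000, bond B=0.9434.
  t=2,j=2: stock 178.5856 → up 228.5896 (V=1.0000), down 155.3695 (V=1.0000). Price 0.9434; hedge Δ=0.0000, bond B=0.9434.
  t=1,j=0: stock 94.8300 → up 121.3824 (V=0.9434), down 82.5021 (V=0.4372). Price 0.6337; hedge Δ=0.0130, bond B=-0.6009.
  t=1,j=1: stock 139.5200 → up 178.5856 (V=0.9434), down 121.3824 (V=0.9434). Price 0.8900; hedge Δ=0.0000, bond B=0.8900.
  t=0,j=0: stock 109.0000 → up 139.5200 (V=0.8900), down 94.8300 (V=0.6337). Price 0.7099; hedge Δ=0.0057, bond B=0.0849.
Self-financing check: at every node Δ·S+B equals the discounted successor values.

(0,0): Delta=0.0057 Bond=0.0849
(1,0): Delta=0.0130 Bond=-0.6009
(1,1): Delta=0.0000 Bond=0.8900
(2,0): Delta=0.0296 Bond=-2.0018
(2,1): Delta=0.0000 Bond=0.9434
(2,2): Delta=0.0000 Bond=0.9434
V0=0.7099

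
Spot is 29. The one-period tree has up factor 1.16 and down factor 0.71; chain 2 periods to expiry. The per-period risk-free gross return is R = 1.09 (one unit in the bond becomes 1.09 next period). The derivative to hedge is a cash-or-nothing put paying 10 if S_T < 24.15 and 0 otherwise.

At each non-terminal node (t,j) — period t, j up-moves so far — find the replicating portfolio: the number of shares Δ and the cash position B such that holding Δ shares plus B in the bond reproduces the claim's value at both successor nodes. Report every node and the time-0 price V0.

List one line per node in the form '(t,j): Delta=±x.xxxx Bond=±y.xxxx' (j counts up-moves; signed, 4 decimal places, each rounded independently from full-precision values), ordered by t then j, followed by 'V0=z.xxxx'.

(0,0): Delta=-0.5937 Bond=19.6309
(1,0): Delta=0.0000 Bond=9.1743
(1,1): Delta=-0.6606 Bond=23.6493
V0=2.4149

Under the risk-neutral measure, an up-move has probability p* = (R−d)/(u−d) = 0.8444 and values discount at R = 1.09.
At expiry t=2: V(2,0)=10.0000, V(2,1)=10.0000, V(2,2)=0.0000
Node (1,0) S=20.5900: V=(p*·10.0000+(1−p*)·10.0000)/1.09=9.1743; Δ=(10.0000−10.0000)/(23.8844−14.6189)=0.0000; B=V−Δ·S=9.1743
Node (1,1) S=33.6400: V=(p*·0.0000+(1−p*)·10.0000)/1.09=1.4271; Δ=(0.0000−10.0000)/(39.0224−23.8844)=-0.6606; B=V−Δ·S=23.6493
Node (0,0) S=29.0000: V=(p*·1.4271+(1−p*)·9.1743)/1.09=2.4149; Δ=(1.4271−9.1743)/(33.6400−20.5900)=-0.5937; B=V−Δ·S=19.6309
Each (Δ,B) replicates both successor values, so the strategy is self-financing and V0 is arbitrage-free.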